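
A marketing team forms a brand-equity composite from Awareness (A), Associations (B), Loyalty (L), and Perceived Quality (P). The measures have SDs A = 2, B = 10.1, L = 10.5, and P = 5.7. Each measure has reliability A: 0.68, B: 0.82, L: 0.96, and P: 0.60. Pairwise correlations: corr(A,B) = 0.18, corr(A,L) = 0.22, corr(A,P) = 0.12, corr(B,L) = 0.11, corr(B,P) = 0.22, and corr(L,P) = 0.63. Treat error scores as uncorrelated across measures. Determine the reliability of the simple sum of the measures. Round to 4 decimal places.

0.9055

Var(A+B+L+P) = 2² + 10.1² + 10.5² + 5.7² + 2·[2·10.1·0.18 + 2·10.5·0.22 + 2·5.7·0.12 + 10.1·10.5·0.11 + 10.1·5.7·0.22 + 10.5·5.7·0.63] = 248.75 + 143.321 = 392.071.
Under uncorrelated errors the observed covariances equal the true-score covariances, so only the own-variance terms attenuate.
True-score variance = [2²·0.68 + 10.1²·0.82 + 10.5²·0.96 + 5.7²·0.60] + 143.321 = 211.702 + 143.321 = 355.023.
Reliability = 355.023 / 392.071 = 0.9055.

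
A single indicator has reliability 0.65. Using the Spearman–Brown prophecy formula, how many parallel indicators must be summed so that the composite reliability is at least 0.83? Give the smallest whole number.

k ≥ ρ*(1−ρ₁)/(ρ₁(1−ρ*)) = 0.83·0.35 / (0.65·0.17) = 2.629.
Smallest integer k = 3.

3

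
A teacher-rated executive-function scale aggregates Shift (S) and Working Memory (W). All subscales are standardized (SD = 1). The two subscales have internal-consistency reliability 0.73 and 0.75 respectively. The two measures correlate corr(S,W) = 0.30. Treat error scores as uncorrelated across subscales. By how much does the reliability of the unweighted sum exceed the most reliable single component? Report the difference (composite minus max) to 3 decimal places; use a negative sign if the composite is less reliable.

0.050

Var(sum) = 2 + 0.6 = 2.6; true-score variance = 1.48 + 0.6 = 2.08; composite reliability = 0.8000.
Max component reliability = 0.7500.
Difference = 0.8000 − 0.7500 = 0.050.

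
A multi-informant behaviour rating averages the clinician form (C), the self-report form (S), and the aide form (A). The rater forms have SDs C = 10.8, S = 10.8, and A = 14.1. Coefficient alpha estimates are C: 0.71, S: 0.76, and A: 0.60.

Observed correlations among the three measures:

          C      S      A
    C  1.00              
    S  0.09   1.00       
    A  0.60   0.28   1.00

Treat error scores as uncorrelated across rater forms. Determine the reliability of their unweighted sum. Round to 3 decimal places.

Var(C+S+A) = 10.8² + 10.8² + 14.1² + 2·[10.8·10.8·0.09 + 10.8·14.1·0.60 + 10.8·14.1·0.28] = 432.09 + 289.008 = 721.098.
With uncorrelated errors the cross-covariances are all true-score covariance, so they carry over unchanged; only the diagonal terms shrink to ρᵢσᵢ².
True-score variance = [10.8²·0.71 + 10.8²·0.76 + 14.1²·0.60] + 289.008 = 290.747 + 289.008 = 579.755.
Reliability = 579.755 / 721.098 = 0.804.

0.804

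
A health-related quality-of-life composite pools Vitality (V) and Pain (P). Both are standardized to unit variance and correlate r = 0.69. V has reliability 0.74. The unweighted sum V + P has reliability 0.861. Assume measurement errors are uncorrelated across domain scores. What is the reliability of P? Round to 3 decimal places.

Var(V+P) = 2 + 2·0.69 = 3.380.
True-score variance = ρ_V + ρ_P + 2·0.69, so 0.861 = (0.74 + ρ_P + 1.38) / 3.380.
ρ_P = 0.861·3.380 − 0.74 − 1.38 = 0.790.

0.790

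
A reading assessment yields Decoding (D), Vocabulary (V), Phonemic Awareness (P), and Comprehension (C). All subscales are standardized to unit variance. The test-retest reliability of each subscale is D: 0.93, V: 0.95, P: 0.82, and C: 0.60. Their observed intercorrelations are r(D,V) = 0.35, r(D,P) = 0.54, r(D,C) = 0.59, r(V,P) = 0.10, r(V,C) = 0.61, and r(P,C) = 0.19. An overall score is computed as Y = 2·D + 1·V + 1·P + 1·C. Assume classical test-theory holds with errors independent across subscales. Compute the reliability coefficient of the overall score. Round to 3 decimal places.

Var(Y) = 2² + 1 + 1 + 1 + 2·[2·0.35 + 2·0.54 + 2·0.59 + 0.10 + 0.61 + 0.19] = 7 + 7.72 = 14.72.
Because errors are independent across components, Cov(Tᵢ,Tⱼ) = Cov(Xᵢ,Xⱼ); the off-diagonal part of the true-score variance is the same as above.
True-score variance = [2²·0.93 + 0.95 + 0.82 + 0.60] + 7.72 = 6.09 + 7.72 = 13.81.
Reliability = 13.81 / 14.72 = 0.938.

0.938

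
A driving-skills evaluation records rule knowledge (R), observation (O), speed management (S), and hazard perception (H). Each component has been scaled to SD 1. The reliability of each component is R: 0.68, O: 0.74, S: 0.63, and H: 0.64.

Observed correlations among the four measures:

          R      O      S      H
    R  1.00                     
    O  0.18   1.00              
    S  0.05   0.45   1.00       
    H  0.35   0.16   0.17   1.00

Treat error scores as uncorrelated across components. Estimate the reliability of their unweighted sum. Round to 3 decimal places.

Var(R+O+S+H) = 4 + 2·[0.18 + 0.05 + 0.35 + 0.45 + 0.16 + 0.17] = 4 + 2.72 = 6.72.
Under uncorrelated errors the observed covariances equal the true-score covariances, so only the own-variance terms attenuate.
True-score variance = [0.68 + 0.74 + 0.63 + 0.64] + 2.72 = 2.69 + 2.72 = 5.41.
Reliability = 5.41 / 6.72 = 0.805.

0.805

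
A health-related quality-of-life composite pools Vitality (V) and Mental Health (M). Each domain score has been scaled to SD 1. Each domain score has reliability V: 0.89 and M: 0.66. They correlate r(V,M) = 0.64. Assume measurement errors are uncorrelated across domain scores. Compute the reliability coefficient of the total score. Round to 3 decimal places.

Var(V+M) = 2 + 2·[0.64] = 2 + 1.28 = 3.28.
With uncorrelated errors the cross-covariances are all true-score covariance, so they carry over unchanged; only the diagonal terms shrink to ρᵢσᵢ².
True-score variance = [0.89 + 0.66] + 1.28 = 1.55 + 1.28 = 2.83.
Reliability = 2.83 / 3.28 = 0.863.

0.863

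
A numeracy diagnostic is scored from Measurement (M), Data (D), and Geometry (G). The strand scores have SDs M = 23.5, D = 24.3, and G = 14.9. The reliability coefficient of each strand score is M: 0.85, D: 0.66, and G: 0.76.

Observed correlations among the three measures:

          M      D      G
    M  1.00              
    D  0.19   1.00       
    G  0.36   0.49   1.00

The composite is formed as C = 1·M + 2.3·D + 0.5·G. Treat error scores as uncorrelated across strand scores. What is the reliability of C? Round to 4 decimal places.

0.7569

Var(C) = 23.5² + 2.3²·24.3² + 0.5²·14.9² + 2·[2.3·23.5·24.3·0.19 + 0.5·23.5·14.9·0.36 + 1.15·24.3·14.9·0.49] = 3731.44 + 1033.2 = 4764.65.
Because errors are independent across components, Cov(Tᵢ,Tⱼ) = Cov(Xᵢ,Xⱼ); the off-diagonal part of the true-score variance is the same as above.
True-score variance = [23.5²·0.85 + 2.3²·24.3²·0.66 + 0.5²·14.9²·0.76] + 1033.2 = 2573.23 + 1033.2 = 3606.44.
Reliability = 3606.44 / 4764.65 = 0.7569.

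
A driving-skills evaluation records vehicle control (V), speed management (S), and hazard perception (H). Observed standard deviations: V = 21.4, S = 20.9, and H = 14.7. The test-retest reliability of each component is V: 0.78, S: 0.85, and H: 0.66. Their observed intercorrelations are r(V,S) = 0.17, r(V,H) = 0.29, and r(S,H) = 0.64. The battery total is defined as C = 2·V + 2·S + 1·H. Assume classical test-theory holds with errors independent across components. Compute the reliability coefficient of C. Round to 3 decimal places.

0.867

Var(C) = 2²·21.4² + 2²·20.9² + 14.7² + 2·[4·21.4·20.9·0.17 + 2·21.4·14.7·0.29 + 2·20.9·14.7·0.64] = 3795.17 + 1759.7 = 5554.87.
Under uncorrelated errors the observed covariances equal the true-score covariances, so only the own-variance terms attenuate.
True-score variance = [2²·21.4²·0.78 + 2²·20.9²·0.85 + 14.7²·0.66] + 1759.7 = 3056.61 + 1759.7 = 4816.3.
Reliability = 4816.3 / 5554.87 = 0.867.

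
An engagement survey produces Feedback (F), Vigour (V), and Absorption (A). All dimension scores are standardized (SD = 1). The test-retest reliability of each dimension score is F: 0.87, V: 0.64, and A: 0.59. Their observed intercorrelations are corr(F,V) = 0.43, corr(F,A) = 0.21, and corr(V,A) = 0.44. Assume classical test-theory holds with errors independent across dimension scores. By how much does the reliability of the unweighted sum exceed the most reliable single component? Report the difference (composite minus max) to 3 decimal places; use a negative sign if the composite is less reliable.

-0.044

Var(sum) = 3 + 2.16 = 5.16; true-score variance = 2.1 + 2.16 = 4.26; composite reliability = 0.8256.
Max component reliability = 0.8700.
Difference = 0.8256 − 0.8700 = -0.044.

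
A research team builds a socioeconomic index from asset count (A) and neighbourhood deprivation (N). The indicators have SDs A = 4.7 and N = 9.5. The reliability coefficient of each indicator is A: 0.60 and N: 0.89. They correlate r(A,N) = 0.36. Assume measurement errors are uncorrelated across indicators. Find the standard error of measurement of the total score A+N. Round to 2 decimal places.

Var(total) = 112.34 + 32.148 = 144.488.
True-score variance = 93.5765 + 32.148 = 125.725, so reliability = 0.8701.
Error variance = 144.488 − 125.725 = 18.7635; SEM = √18.7635 = 4.33.

4.33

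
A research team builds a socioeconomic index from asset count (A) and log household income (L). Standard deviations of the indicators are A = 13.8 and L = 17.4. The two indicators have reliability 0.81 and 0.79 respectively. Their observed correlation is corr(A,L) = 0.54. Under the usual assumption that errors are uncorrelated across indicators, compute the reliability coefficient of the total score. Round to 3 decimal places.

Var(A+L) = 13.8² + 17.4² + 2·[13.8·17.4·0.54] = 493.2 + 259.33 = 752.53.
Because errors are independent across components, Cov(Tᵢ,Tⱼ) = Cov(Xᵢ,Xⱼ); the off-diagonal part of the true-score variance is the same as above.
True-score variance = [13.8²·0.81 + 17.4²·0.79] + 259.33 = 393.437 + 259.33 = 652.766.
Reliability = 652.766 / 752.53 = 0.867.

0.867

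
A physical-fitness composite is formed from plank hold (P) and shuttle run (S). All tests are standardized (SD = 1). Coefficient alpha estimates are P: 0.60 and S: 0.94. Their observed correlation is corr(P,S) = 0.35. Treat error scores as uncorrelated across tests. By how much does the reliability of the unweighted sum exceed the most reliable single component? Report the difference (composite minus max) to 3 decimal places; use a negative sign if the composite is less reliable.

Var(sum) = 2 + 0.7 = 2.7; true-score variance = 1.54 + 0.7 = 2.24; composite reliability = 0.8296.
Max component reliability = 0.9400.
Difference = 0.8296 − 0.9400 = -0.110.

-0.110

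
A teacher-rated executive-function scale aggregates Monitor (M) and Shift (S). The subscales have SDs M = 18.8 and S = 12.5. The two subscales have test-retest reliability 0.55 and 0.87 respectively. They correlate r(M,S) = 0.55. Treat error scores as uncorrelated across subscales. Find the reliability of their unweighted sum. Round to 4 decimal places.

Var(M+S) = 18.8² + 12.5² + 2·[18.8·12.5·0.55] = 509.69 + 258.5 = 768.19.
Under uncorrelated errors the observed covariances equal the true-score covariances, so only the own-variance terms attenuate.
True-score variance = [18.8²·0.55 + 12.5²·0.87] + 258.5 = 330.33 + 258.5 = 588.83.
Reliability = 588.83 / 768.19 = 0.7665.

0.7665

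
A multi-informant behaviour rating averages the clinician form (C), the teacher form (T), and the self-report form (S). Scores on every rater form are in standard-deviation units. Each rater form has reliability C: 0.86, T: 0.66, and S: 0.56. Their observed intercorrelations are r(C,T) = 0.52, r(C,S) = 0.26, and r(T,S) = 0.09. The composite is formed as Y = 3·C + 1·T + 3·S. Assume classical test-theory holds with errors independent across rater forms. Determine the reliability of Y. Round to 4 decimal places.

0.7966

Var(Y) = 3² + 1 + 3² + 2·[3·0.52 + 9·0.26 + 3·0.09] = 19 + 8.34 = 27.34.
Because errors are independent across components, Cov(Tᵢ,Tⱼ) = Cov(Xᵢ,Xⱼ); the off-diagonal part of the true-score variance is the same as above.
True-score variance = [3²·0.86 + 0.66 + 3²·0.56] + 8.34 = 13.44 + 8.34 = 21.78.
Reliability = 21.78 / 27.34 = 0.7966.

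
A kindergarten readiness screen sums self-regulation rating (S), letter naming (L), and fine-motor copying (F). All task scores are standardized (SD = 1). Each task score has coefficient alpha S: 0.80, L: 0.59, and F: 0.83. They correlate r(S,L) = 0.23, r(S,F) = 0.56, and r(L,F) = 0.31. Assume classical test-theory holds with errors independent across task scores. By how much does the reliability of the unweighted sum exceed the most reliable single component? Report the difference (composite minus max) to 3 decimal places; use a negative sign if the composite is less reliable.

Var(sum) = 3 + 2.2 = 5.2; true-score variance = 2.22 + 2.2 = 4.42; composite reliability = 0.8500.
Max component reliability = 0.8300.
Difference = 0.8500 − 0.8300 = 0.020.

0.020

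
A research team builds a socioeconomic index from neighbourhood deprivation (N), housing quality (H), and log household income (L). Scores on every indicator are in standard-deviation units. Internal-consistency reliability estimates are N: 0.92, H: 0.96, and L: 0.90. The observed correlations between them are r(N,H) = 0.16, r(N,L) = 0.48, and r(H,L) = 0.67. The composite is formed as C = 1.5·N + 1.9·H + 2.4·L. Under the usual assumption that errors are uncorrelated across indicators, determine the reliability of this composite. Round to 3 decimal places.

0.959

Var(C) = 1.5² + 1.9² + 2.4² + 2·[2.85·0.16 + 3.6·0.48 + 4.56·0.67] = 11.62 + 10.4784 = 22.0984.
With uncorrelated errors the cross-covariances are all true-score covariance, so they carry over unchanged; only the diagonal terms shrink to ρᵢσᵢ².
True-score variance = [1.5²·0.92 + 1.9²·0.96 + 2.4²·0.90] + 10.4784 = 10.7196 + 10.4784 = 21.198.
Reliability = 21.198 / 22.0984 = 0.959.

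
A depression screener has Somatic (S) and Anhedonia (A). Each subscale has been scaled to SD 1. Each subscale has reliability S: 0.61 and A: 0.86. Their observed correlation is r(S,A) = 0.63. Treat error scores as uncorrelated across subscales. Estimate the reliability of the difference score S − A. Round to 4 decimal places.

Var(S−A) = 1 + 1 − 2·0.63 = 2 − 1.26 = 0.74.
With uncorrelated errors the cross-covariances are all true-score covariance, so they carry over unchanged; only the diagonal terms shrink to ρᵢσᵢ².
True-score variance = [0.61 + 0.86] − 1.26 = 1.47 − 1.26 = 0.21.
Reliability = 0.21 / 0.74 = 0.2838.

0.2838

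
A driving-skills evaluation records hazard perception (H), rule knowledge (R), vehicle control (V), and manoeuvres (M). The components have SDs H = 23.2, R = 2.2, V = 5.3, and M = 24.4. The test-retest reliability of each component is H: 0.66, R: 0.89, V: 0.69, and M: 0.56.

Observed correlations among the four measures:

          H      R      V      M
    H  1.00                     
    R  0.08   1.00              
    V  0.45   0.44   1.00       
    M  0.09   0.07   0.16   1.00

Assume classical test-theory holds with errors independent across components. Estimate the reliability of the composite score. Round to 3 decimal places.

0.686

Var(H+R+V+M) = 23.2² + 2.2² + 5.3² + 24.4² + 2·[23.2·2.2·0.08 + 23.2·5.3·0.45 + 23.2·24.4·0.09 + 2.2·5.3·0.44 + 2.2·24.4·0.07 + 5.3·24.4·0.16] = 1166.53 + 279.883 = 1446.41.
With uncorrelated errors the cross-covariances are all true-score covariance, so they carry over unchanged; only the diagonal terms shrink to ρᵢσᵢ².
True-score variance = [23.2²·0.66 + 2.2²·0.89 + 5.3²·0.69 + 24.4²·0.56] + 279.883 = 712.33 + 279.883 = 992.213.
Reliability = 992.213 / 1446.41 = 0.686.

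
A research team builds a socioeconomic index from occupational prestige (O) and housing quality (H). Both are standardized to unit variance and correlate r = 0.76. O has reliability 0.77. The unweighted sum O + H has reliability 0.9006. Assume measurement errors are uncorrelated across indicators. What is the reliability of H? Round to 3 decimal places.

0.880

Var(O+H) = 2 + 2·0.76 = 3.520.
True-score variance = ρ_O + ρ_H + 2·0.76, so 0.9006 = (0.77 + ρ_H + 1.52) / 3.520.
ρ_H = 0.9006·3.520 − 0.77 − 1.52 = 0.880.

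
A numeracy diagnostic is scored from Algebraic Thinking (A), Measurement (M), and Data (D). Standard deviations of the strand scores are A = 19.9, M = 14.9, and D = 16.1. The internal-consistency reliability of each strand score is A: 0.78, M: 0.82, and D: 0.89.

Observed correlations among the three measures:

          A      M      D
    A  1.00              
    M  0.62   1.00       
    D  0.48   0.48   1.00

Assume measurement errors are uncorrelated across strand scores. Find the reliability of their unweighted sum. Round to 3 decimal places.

Var(A+M+D) = 19.9² + 14.9² + 16.1² + 2·[19.9·14.9·0.62 + 19.9·16.1·0.48 + 14.9·16.1·0.48] = 877.23 + 905.541 = 1782.77.
Because errors are independent across components, Cov(Tᵢ,Tⱼ) = Cov(Xᵢ,Xⱼ); the off-diagonal part of the true-score variance is the same as above.
True-score variance = [19.9²·0.78 + 14.9²·0.82 + 16.1²·0.89] + 905.541 = 721.633 + 905.541 = 1627.17.
Reliability = 1627.17 / 1782.77 = 0.913.

0.913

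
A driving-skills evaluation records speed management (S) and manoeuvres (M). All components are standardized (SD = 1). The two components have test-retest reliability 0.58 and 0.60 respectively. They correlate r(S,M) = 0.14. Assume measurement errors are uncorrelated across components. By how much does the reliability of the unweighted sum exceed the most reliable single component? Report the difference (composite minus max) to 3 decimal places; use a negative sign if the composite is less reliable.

0.040

Var(sum) = 2 + 0.28 = 2.28; true-score variance = 1.18 + 0.28 = 1.46; composite reliability = 0.6404.
Max component reliability = 0.6000.
Difference = 0.6404 − 0.6000 = 0.040.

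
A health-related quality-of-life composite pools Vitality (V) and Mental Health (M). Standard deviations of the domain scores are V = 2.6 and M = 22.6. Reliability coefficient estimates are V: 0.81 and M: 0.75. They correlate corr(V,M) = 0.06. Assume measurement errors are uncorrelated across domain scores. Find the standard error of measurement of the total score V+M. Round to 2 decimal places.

11.36

Var(total) = 517.52 + 7.0512 = 524.571.
True-score variance = 388.546 + 7.0512 = 395.597, so reliability = 0.7541.
Error variance = 524.571 − 395.597 = 128.974; SEM = √128.974 = 11.36.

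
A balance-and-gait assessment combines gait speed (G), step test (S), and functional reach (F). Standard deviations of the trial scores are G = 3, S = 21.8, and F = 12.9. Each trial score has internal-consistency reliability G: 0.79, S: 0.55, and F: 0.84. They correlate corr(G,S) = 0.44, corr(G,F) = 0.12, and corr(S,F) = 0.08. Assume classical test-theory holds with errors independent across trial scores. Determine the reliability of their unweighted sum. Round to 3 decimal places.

0.682

Var(G+S+F) = 3² + 21.8² + 12.9² + 2·[3·21.8·0.44 + 3·12.9·0.12 + 21.8·12.9·0.08] = 650.65 + 111.835 = 762.485.
Because errors are independent across components, Cov(Tᵢ,Tⱼ) = Cov(Xᵢ,Xⱼ); the off-diagonal part of the true-score variance is the same as above.
True-score variance = [3²·0.79 + 21.8²·0.55 + 12.9²·0.84] + 111.835 = 408.276 + 111.835 = 520.112.
Reliability = 520.112 / 762.485 = 0.682.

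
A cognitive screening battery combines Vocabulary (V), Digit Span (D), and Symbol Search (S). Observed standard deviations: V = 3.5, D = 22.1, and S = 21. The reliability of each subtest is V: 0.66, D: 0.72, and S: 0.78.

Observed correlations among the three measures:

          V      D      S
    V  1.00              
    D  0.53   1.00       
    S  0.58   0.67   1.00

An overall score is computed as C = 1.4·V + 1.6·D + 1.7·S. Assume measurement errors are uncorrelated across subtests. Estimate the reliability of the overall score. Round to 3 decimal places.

Var(C) = 1.4²·3.5² + 1.6²·22.1² + 1.7²·21² + 2·[2.24·3.5·22.1·0.53 + 2.38·3.5·21·0.58 + 2.72·22.1·21·0.67] = 2548.83 + 2078.13 = 4626.96.
Because errors are independent across components, Cov(Tᵢ,Tⱼ) = Cov(Xᵢ,Xⱼ); the off-diagonal part of the true-score variance is the same as above.
True-score variance = [1.4²·3.5²·0.66 + 1.6²·22.1²·0.72 + 1.7²·21²·0.78] + 2078.13 = 1910.19 + 2078.13 = 3988.32.
Reliability = 3988.32 / 4626.96 = 0.862.

0.862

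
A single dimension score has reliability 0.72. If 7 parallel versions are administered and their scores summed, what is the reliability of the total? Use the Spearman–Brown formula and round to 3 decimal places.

ρ_k = kρ / (1 + (k−1)ρ) = 7·0.72 / (1 + 6·0.72) = 5.040 / 5.320 = 0.947.

0.947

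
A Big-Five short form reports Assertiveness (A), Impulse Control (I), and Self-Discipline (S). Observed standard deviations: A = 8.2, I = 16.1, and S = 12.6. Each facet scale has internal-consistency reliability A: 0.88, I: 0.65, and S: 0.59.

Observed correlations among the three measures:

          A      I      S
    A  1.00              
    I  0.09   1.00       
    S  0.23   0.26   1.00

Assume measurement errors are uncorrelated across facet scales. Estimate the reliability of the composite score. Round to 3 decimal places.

Var(A+I+S) = 8.2² + 16.1² + 12.6² + 2·[8.2·16.1·0.09 + 8.2·12.6·0.23 + 16.1·12.6·0.26] = 485.21 + 176.778 = 661.988.
With uncorrelated errors the cross-covariances are all true-score covariance, so they carry over unchanged; only the diagonal terms shrink to ρᵢσᵢ².
True-score variance = [8.2²·0.88 + 16.1²·0.65 + 12.6²·0.59] + 176.778 = 321.326 + 176.778 = 498.104.
Reliability = 498.104 / 661.988 = 0.752.

0.752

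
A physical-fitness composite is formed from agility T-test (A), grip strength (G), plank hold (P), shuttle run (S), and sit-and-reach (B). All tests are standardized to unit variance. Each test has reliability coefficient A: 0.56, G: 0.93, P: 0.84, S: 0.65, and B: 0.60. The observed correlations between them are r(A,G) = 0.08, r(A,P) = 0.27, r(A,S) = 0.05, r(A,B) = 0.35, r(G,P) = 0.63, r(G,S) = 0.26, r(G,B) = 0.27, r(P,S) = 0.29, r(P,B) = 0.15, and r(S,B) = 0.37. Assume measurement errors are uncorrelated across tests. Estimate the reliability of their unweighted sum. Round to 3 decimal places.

Var(A+G+P+S+B) = 5 + 2·[0.08 + 0.27 + 0.05 + 0.35 + 0.63 + 0.26 + 0.27 + 0.29 + 0.15 + 0.37] = 5 + 5.44 = 10.44.
With uncorrelated errors the cross-covariances are all true-score covariance, so they carry over unchanged; only the diagonal terms shrink to ρᵢσᵢ².
True-score variance = [0.56 + 0.93 + 0.84 + 0.65 + 0.60] + 5.44 = 3.58 + 5.44 = 9.02.
Reliability = 9.02 / 10.44 = 0.864.

0.864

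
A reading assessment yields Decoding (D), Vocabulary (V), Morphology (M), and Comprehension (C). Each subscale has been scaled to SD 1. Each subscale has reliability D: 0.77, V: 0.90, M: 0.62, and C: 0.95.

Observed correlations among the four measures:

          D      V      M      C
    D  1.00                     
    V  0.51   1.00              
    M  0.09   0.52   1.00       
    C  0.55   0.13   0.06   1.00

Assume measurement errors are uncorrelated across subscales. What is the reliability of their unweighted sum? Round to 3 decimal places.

0.902

Var(D+V+M+C) = 4 + 2·[0.51 + 0.09 + 0.55 + 0.52 + 0.13 + 0.06] = 4 + 3.72 = 7.72.
Under uncorrelated errors the observed covariances equal the true-score covariances, so only the own-variance terms attenuate.
True-score variance = [0.77 + 0.90 + 0.62 + 0.95] + 3.72 = 3.24 + 3.72 = 6.96.
Reliability = 6.96 / 7.72 = 0.902.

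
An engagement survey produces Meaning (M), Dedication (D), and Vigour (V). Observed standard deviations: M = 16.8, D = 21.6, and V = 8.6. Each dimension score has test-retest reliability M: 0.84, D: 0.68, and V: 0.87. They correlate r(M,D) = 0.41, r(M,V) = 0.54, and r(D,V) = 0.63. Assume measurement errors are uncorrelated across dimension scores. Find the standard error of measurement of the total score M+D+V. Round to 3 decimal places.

14.285

Var(total) = 822.76 + 687.658 = 1510.42.
True-score variance = 618.688 + 687.658 = 1306.35, so reliability = 0.8649.
Error variance = 1510.42 − 1306.35 = 204.072; SEM = √204.072 = 14.285.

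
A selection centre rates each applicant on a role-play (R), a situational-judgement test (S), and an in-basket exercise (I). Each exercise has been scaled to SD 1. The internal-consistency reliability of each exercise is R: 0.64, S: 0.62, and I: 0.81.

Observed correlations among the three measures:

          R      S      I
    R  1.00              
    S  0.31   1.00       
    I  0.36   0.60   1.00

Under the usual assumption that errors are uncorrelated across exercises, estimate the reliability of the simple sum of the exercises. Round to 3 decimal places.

Var(R+S+I) = 3 + 2·[0.31 + 0.36 + 0.60] = 3 + 2.54 = 5.54.
Under uncorrelated errors the observed covariances equal the true-score covariances, so only the own-variance terms attenuate.
True-score variance = [0.64 + 0.62 + 0.81] + 2.54 = 2.07 + 2.54 = 4.61.
Reliability = 4.61 / 5.54 = 0.832.

0.832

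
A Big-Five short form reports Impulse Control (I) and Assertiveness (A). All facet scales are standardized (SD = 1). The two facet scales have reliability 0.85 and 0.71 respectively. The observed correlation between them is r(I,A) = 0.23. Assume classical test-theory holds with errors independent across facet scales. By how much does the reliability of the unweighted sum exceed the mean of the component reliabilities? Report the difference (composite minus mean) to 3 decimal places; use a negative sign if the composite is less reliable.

0.041

Var(sum) = 2 + 0.46 = 2.46; true-score variance = 1.56 + 0.46 = 2.02; composite reliability = 0.8211.
Mean component reliability = 0.7800.
Difference = 0.8211 − 0.7800 = 0.041.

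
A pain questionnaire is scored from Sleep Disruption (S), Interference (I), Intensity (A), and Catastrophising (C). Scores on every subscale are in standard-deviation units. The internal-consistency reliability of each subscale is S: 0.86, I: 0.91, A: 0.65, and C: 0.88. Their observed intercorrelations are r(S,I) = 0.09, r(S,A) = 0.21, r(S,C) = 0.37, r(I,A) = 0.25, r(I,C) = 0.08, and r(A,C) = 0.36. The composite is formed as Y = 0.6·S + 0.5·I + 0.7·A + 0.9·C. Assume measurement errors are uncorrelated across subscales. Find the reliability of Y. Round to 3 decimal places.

0.895

Var(Y) = 0.6² + 0.5² + 0.7² + 0.9² + 2·[0.3·0.09 + 0.42·0.21 + 0.54·0.37 + 0.35·0.25 + 0.45·0.08 + 0.63·0.36] = 1.91 + 1.3306 = 3.2406.
Because errors are independent across components, Cov(Tᵢ,Tⱼ) = Cov(Xᵢ,Xⱼ); the off-diagonal part of the true-score variance is the same as above.
True-score variance = [0.6²·0.86 + 0.5²·0.91 + 0.7²·0.65 + 0.9²·0.88] + 1.3306 = 1.5684 + 1.3306 = 2.899.
Reliability = 2.899 / 3.2406 = 0.895.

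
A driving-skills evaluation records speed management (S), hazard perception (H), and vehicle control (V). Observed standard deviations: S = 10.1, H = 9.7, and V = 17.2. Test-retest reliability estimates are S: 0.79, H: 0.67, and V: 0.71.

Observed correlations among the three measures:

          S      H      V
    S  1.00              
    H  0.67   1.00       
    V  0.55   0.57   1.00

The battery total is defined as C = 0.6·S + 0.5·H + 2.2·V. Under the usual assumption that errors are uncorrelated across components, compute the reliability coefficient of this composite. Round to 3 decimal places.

0.784

Var(C) = 0.6²·10.1² + 0.5²·9.7² + 2.2²·17.2² + 2·[0.3·10.1·9.7·0.67 + 1.32·10.1·17.2·0.55 + 1.1·9.7·17.2·0.57] = 1492.11 + 500.843 = 1992.95.
With uncorrelated errors the cross-covariances are all true-score covariance, so they carry over unchanged; only the diagonal terms shrink to ρᵢσᵢ².
True-score variance = [0.6²·10.1²·0.79 + 0.5²·9.7²·0.67 + 2.2²·17.2²·0.71] + 500.843 = 1061.4 + 500.843 = 1562.24.
Reliability = 1562.24 / 1992.95 = 0.784.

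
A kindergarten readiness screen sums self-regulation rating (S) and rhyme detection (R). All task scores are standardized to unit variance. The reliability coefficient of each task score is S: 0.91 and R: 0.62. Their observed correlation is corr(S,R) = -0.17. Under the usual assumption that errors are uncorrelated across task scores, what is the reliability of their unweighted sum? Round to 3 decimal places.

Var(S+R) = 2 + 2·[(-0.17)] = 2 − 0.34 = 1.66.
Under uncorrelated errors the observed covariances equal the true-score covariances, so only the own-variance terms attenuate.
True-score variance = [0.91 + 0.62] − 0.34 = 1.53 − 0.34 = 1.19.
Reliability = 1.19 / 1.66 = 0.717.

0.717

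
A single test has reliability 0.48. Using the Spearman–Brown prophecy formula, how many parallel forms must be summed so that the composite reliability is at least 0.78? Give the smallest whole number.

4

k ≥ ρ*(1−ρ₁)/(ρ₁(1−ρ*)) = 0.78·0.52 / (0.48·0.22) = 3.841.
Smallest integer k = 4.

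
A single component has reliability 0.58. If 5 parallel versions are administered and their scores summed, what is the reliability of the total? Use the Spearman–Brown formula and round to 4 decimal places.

0.8735

ρ_k = kρ / (1 + (k−1)ρ) = 5·0.58 / (1 + 4·0.58) = 2.900 / 3.320 = 0.8735.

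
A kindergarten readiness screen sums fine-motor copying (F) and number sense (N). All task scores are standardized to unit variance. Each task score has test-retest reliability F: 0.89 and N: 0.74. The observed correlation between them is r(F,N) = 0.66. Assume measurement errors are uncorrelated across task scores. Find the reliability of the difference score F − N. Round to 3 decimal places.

Var(F−N) = 1 + 1 − 2·0.66 = 2 − 1.32 = 0.68.
Because errors are independent across components, Cov(Tᵢ,Tⱼ) = Cov(Xᵢ,Xⱼ); the off-diagonal part of the true-score variance is the same as above.
True-score variance = [0.89 + 0.74] − 1.32 = 1.63 − 1.32 = 0.31.
Reliability = 0.31 / 0.68 = 0.456.

0.456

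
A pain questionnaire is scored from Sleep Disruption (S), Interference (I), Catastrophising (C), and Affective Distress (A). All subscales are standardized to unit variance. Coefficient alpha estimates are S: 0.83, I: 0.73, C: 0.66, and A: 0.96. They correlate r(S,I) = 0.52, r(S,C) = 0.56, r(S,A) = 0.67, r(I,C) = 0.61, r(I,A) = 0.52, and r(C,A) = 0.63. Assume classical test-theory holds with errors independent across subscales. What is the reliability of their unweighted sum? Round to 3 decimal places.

0.926

Var(S+I+C+A) = 4 + 2·[0.52 + 0.56 + 0.67 + 0.61 + 0.52 + 0.63] = 4 + 7.02 = 11.02.
Under uncorrelated errors the observed covariances equal the true-score covariances, so only the own-variance terms attenuate.
True-score variance = [0.83 + 0.73 + 0.66 + 0.96] + 7.02 = 3.18 + 7.02 = 10.2.
Reliability = 10.2 / 11.02 = 0.926.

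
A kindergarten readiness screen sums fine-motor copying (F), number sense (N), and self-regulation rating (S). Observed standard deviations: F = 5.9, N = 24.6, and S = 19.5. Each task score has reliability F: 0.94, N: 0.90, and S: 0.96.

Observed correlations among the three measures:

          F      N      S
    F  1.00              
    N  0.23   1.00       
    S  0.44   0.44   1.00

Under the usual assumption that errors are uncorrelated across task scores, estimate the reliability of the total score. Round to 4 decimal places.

Var(F+N+S) = 5.9² + 24.6² + 19.5² + 2·[5.9·24.6·0.23 + 5.9·19.5·0.44 + 24.6·19.5·0.44] = 1020.22 + 590.144 = 1610.36.
Under uncorrelated errors the observed covariances equal the true-score covariances, so only the own-variance terms attenuate.
True-score variance = [5.9²·0.94 + 24.6²·0.90 + 19.5²·0.96] + 590.144 = 942.405 + 590.144 = 1532.55.
Reliability = 1532.55 / 1610.36 = 0.9517.

0.9517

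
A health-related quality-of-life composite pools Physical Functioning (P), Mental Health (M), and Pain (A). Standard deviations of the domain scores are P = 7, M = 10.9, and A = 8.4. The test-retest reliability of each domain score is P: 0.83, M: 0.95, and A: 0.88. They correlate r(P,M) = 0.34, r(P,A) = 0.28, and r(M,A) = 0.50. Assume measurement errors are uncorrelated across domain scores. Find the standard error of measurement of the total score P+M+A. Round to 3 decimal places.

4.768

Var(total) = 238.37 + 176.372 = 414.742.
True-score variance = 215.632 + 176.372 = 392.004, so reliability = 0.9452.
Error variance = 414.742 − 392.004 = 22.7377; SEM = √22.7377 = 4.768.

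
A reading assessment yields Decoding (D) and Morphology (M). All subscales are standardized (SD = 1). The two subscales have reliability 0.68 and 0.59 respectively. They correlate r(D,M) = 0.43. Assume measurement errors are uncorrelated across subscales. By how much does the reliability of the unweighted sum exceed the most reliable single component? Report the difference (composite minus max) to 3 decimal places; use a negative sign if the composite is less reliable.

0.065

Var(sum) = 2 + 0.86 = 2.86; true-score variance = 1.27 + 0.86 = 2.13; composite reliability = 0.7448.
Max component reliability = 0.6800.
Difference = 0.7448 − 0.6800 = 0.065.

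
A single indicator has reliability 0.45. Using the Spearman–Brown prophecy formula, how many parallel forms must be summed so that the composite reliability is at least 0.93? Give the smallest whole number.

17

k ≥ ρ*(1−ρ₁)/(ρ₁(1−ρ*)) = 0.93·0.55 / (0.45·0.07) = 16.238.
Smallest integer k = 17.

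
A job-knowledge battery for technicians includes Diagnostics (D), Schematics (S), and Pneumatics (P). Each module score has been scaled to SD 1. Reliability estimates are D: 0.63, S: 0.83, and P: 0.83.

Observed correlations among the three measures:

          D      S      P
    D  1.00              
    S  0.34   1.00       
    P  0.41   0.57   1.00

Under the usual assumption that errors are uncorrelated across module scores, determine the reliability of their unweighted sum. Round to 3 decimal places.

0.874

Var(D+S+P) = 3 + 2·[0.34 + 0.41 + 0.57] = 3 + 2.64 = 5.64.
Under uncorrelated errors the observed covariances equal the true-score covariances, so only the own-variance terms attenuate.
True-score variance = [0.63 + 0.83 + 0.83] + 2.64 = 2.29 + 2.64 = 4.93.
Reliability = 4.93 / 5.64 = 0.874.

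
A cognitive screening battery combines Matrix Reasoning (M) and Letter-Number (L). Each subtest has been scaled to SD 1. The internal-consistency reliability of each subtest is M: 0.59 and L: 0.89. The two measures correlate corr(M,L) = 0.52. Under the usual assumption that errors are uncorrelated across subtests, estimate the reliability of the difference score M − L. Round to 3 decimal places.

Var(M−L) = 1 + 1 − 2·0.52 = 2 − 1.04 = 0.96.
Because errors are independent across components, Cov(Tᵢ,Tⱼ) = Cov(Xᵢ,Xⱼ); the off-diagonal part of the true-score variance is the same as above.
True-score variance = [0.59 + 0.89] − 1.04 = 1.48 − 1.04 = 0.44.
Reliability = 0.44 / 0.96 = 0.458.

0.458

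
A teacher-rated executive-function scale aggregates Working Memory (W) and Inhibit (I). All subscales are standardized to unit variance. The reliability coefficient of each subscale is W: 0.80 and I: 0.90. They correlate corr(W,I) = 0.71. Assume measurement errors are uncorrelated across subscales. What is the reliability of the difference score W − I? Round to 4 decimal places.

0.4828

Var(W−I) = 1 + 1 − 2·0.71 = 2 − 1.42 = 0.58.
Under uncorrelated errors the observed covariances equal the true-score covariances, so only the own-variance terms attenuate.
True-score variance = [0.80 + 0.90] − 1.42 = 1.7 − 1.42 = 0.28.
Reliability = 0.28 / 0.58 = 0.4828.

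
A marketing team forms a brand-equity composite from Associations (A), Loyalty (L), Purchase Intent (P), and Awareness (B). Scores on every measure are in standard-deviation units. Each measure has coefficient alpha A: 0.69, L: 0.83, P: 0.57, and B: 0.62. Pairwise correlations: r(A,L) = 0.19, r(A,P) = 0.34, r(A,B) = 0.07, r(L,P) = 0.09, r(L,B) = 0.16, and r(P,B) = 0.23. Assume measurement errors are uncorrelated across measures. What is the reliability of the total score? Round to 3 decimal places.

0.791

Var(A+L+P+B) = 4 + 2·[0.19 + 0.34 + 0.07 + 0.09 + 0.16 + 0.23] = 4 + 2.16 = 6.16.
Under uncorrelated errors the observed covariances equal the true-score covariances, so only the own-variance terms attenuate.
True-score variance = [0.69 + 0.83 + 0.57 + 0.62] + 2.16 = 2.71 + 2.16 = 4.87.
Reliability = 4.87 / 6.16 = 0.791.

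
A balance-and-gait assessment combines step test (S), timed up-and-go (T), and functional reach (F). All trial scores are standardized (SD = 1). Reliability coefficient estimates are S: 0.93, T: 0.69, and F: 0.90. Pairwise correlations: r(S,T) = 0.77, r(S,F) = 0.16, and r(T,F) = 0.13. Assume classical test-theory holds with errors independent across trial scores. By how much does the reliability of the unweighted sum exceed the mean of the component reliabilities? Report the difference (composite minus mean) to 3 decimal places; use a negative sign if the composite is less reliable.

0.066

Var(sum) = 3 + 2.12 = 5.12; true-score variance = 2.52 + 2.12 = 4.64; composite reliability = 0.9063.
Mean component reliability = 0.8400.
Difference = 0.9063 − 0.8400 = 0.066.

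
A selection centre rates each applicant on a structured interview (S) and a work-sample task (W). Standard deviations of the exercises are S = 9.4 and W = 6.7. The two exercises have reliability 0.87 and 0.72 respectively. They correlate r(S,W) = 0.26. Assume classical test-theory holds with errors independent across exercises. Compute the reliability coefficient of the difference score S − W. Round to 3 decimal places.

0.761

Var(S−W) = 9.4² + 6.7² − 2·9.4·6.7·0.26 = 133.25 − 32.7496 = 100.5.
Under uncorrelated errors the observed covariances equal the true-score covariances, so only the own-variance terms attenuate.
True-score variance = [9.4²·0.87 + 6.7²·0.72] − 32.7496 = 109.194 − 32.7496 = 76.4444.
Reliability = 76.4444 / 100.5 = 0.761.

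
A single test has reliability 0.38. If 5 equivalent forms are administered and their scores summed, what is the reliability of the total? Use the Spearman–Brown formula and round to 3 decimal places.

ρ_k = kρ / (1 + (k−1)ρ) = 5·0.38 / (1 + 4·0.38) = 1.900 / 2.520 = 0.754.

0.754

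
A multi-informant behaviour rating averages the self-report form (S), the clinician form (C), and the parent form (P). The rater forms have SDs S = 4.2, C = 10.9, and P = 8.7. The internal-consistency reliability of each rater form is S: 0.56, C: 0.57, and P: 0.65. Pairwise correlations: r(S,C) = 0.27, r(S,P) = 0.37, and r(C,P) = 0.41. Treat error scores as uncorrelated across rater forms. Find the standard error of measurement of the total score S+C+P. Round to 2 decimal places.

Var(total) = 212.14 + 129.521 = 341.661.
True-score variance = 126.799 + 129.521 = 256.32, so reliability = 0.7502.
Error variance = 341.661 − 256.32 = 85.3414; SEM = √85.3414 = 9.24.

9.24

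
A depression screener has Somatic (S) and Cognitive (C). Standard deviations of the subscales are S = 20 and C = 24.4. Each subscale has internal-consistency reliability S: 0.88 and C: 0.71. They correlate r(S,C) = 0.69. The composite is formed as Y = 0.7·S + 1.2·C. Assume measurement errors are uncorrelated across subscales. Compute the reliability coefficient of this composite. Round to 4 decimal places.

Var(Y) = 0.7²·20² + 1.2²·24.4² + 2·[0.84·20·24.4·0.69] = 1053.32 + 565.69 = 1619.01.
Because errors are independent across components, Cov(Tᵢ,Tⱼ) = Cov(Xᵢ,Xⱼ); the off-diagonal part of the true-score variance is the same as above.
True-score variance = [0.7²·20²·0.88 + 1.2²·24.4²·0.71] + 565.69 = 781.176 + 565.69 = 1346.87.
Reliability = 1346.87 / 1619.01 = 0.8319.

0.8319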